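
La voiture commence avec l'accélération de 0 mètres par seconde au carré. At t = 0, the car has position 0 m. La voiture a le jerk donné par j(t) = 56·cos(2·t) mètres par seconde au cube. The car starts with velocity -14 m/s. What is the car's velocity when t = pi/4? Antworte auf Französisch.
Nous devons intégrer notre équation du jerk j(t) = 56·cos(2·t) 2 fois. L'intégrale du jerk, avec a(0) = 0, donne l'accélération: a(t) = 28·sin(2·t). En prenant ∫a(t)dt et en appliquant v(0) = -14, nous trouvons v(t) = -14·cos(2·t). De l'équation de la vitesse v(t) = -14·cos(2·t), nous substituons t = pi/4 pour obtenir v = 0.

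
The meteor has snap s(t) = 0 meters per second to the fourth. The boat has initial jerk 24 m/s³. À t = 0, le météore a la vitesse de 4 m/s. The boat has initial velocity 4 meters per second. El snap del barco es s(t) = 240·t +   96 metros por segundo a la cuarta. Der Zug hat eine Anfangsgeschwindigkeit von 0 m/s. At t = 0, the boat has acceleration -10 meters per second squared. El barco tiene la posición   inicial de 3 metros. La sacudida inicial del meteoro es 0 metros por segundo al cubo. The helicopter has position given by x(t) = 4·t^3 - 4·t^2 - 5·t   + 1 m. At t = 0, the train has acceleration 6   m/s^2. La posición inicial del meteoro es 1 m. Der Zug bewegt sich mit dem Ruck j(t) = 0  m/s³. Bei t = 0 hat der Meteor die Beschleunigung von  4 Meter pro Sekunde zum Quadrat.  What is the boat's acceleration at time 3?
To solve this, we need to take 2 integrals of our snap equation s(t) = 240·t + 96. The antiderivative of snap, with j(0) = 24, gives jerk: j(t) = 120·t^2 + 96·t + 24. The integral of jerk, with a(0) = -10, gives acceleration: a(t) = 40·t^3 + 48·t^2 + 24·t - 10. We have acceleration a(t) = 40·t^3 + 48·t^2 + 24·t - 10. Substituting t = 3: a(3) = 1574.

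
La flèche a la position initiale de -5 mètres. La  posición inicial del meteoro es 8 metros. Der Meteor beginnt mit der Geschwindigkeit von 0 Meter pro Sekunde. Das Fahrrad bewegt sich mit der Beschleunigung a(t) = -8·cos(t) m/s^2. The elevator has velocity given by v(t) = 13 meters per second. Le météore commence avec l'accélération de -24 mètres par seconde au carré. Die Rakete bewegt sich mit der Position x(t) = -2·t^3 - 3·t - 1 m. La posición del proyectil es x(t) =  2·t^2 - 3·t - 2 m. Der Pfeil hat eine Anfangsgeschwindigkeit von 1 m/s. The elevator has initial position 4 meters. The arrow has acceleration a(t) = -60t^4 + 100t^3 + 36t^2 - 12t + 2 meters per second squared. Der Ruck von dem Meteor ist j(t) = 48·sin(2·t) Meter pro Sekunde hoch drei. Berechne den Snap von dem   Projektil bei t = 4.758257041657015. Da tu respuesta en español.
Partiendo de la posición x(t) = 2·t^2 - 3·t - 2, tomamos 4 derivadas. Derivando la posición, obtenemos la velocidad: v(t) = 4·t - 3. Derivando la velocidad, obtenemos la aceleración: a(t) = 4. Tomando d/dt de a(t), encontramos j(t) = 0. La derivada de la sacudida da el snap: s(t) = 0. Usando s(t) = 0 y sustituyendo t = 4.758257041657015, encontramos s = 0.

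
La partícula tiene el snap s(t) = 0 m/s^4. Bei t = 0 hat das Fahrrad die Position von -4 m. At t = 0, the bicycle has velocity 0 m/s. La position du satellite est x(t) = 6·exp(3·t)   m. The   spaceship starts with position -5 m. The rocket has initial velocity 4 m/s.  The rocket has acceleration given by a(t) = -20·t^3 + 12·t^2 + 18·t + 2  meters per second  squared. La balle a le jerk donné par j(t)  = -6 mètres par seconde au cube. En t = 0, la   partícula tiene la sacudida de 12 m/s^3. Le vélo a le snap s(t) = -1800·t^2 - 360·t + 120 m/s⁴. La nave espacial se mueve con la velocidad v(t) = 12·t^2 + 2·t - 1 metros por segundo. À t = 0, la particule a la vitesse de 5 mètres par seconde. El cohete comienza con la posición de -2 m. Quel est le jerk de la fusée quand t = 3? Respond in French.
Nous devons dériver notre équation de l'accélération a(t) = -20·t^3 + 12·t^2 + 18·t + 2 1 fois. En prenant d/dt de a(t), nous trouvons j(t) = -60·t^2 + 24·t + 18. De l'équation du jerk j(t) = -60·t^2 + 24·t + 18, nous substituons t = 3 pour obtenir j = -450.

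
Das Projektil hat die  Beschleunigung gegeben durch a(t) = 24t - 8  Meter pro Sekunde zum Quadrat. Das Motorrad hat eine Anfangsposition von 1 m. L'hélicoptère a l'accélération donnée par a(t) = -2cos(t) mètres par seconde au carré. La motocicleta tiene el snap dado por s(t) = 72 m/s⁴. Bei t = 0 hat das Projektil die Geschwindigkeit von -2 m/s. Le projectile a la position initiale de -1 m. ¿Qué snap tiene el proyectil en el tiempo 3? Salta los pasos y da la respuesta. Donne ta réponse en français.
s(3) = 0.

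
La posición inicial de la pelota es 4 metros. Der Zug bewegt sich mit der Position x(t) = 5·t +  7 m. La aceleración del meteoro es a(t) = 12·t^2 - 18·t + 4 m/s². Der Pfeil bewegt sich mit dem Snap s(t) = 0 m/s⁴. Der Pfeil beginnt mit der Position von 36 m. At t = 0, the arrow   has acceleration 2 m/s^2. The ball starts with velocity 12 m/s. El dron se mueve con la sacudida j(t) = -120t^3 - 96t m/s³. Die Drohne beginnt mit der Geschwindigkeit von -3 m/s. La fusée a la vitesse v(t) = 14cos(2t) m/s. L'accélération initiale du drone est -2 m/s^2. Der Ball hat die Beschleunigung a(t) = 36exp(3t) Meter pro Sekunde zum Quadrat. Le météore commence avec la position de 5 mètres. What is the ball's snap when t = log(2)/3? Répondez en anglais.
We must differentiate our acceleration equation a(t) = 36·exp(3·t) 2 times. The derivative of acceleration gives jerk: j(t) = 108·exp(3·t). The derivative of jerk gives snap: s(t) = 324·exp(3·t). Using s(t) = 324·exp(3·t) and substituting t = log(2)/3, we find s = 648.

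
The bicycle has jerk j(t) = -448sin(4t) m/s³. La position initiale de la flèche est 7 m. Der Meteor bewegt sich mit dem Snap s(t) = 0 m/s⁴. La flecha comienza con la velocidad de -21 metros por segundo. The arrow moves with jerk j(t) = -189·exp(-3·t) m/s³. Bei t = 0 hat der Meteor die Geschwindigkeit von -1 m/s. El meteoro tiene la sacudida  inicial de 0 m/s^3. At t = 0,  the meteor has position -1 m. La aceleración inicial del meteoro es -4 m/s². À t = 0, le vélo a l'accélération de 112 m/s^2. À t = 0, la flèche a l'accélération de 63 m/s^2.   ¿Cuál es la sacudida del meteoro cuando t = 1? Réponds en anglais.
Starting from snap s(t) = 0, we take 1 antiderivative. Integrating snap and using the initial condition j(0) = 0, we get j(t) = 0. We have jerk j(t) = 0. Substituting t = 1: j(1) = 0.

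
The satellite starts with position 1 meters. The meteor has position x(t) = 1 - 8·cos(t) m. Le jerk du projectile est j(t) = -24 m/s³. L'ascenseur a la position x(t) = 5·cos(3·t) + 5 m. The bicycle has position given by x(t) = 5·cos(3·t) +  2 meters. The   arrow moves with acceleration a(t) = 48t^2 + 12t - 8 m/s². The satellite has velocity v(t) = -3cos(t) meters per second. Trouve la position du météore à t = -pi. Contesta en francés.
En utilisant x(t) = 1 - 8·cos(t) et en substituant t = -pi, nous trouvons x = 9.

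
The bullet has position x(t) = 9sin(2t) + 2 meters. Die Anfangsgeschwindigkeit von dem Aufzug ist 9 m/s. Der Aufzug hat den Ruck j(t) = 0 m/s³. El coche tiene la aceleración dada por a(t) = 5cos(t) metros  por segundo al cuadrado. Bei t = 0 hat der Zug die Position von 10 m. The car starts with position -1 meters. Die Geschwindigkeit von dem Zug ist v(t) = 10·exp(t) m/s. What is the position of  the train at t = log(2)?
To solve this, we need to take 1 integral of our velocity equation v(t) = 10·exp(t). Integrating velocity and using the initial condition x(0) = 10, we get x(t) = 10·exp(t). Using x(t) = 10·exp(t) and substituting t = log(2), we find x = 20.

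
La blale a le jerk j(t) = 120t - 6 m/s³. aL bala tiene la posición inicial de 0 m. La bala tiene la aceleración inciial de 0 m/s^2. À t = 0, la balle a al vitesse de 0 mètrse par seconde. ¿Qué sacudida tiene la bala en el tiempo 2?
De la ecuación de la sacudida j(t) = 120·t - 6, sustituimos t = 2 para obtener j = 234.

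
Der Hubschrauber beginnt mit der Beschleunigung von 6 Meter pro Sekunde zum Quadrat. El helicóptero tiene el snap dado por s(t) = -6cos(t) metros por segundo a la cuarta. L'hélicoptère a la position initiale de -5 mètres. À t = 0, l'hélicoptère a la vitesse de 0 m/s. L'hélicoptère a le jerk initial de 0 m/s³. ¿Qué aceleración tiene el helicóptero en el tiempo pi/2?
Para resolver esto, necesitamos tomar 2 antiderivadas de nuestra ecuación del snap s(t) = -6·cos(t). Tomando ∫s(t)dt y aplicando j(0) = 0, encontramos j(t) = -6·sin(t). Integrando la sacudida y usando la condición inicial a(0) = 6, obtenemos a(t) = 6·cos(t). Tenemos la aceleración a(t) = 6·cos(t). Sustituyendo t = pi/2: a(pi/2) = 0.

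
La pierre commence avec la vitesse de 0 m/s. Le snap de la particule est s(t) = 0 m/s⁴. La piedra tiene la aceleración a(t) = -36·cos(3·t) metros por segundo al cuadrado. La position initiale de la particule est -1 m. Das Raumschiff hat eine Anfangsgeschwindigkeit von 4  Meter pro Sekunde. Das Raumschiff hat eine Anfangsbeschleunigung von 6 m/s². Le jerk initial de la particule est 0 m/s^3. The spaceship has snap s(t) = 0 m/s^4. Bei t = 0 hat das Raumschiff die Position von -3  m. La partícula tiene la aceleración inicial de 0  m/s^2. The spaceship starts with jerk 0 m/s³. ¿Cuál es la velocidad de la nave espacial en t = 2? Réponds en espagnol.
Necesitamos integrar nuestra ecuación del snap s(t) = 0 3 veces. La antiderivada del snap, con j(0) = 0, da la sacudida: j(t) = 0. Tomando ∫j(t)dt y aplicando a(0) = 6, encontramos a(t) = 6. Tomando ∫a(t)dt y aplicando v(0) = 4, encontramos v(t) = 6·t + 4. De la ecuación de la velocidad v(t) = 6·t + 4, sustituimos t = 2 para obtener v = 16.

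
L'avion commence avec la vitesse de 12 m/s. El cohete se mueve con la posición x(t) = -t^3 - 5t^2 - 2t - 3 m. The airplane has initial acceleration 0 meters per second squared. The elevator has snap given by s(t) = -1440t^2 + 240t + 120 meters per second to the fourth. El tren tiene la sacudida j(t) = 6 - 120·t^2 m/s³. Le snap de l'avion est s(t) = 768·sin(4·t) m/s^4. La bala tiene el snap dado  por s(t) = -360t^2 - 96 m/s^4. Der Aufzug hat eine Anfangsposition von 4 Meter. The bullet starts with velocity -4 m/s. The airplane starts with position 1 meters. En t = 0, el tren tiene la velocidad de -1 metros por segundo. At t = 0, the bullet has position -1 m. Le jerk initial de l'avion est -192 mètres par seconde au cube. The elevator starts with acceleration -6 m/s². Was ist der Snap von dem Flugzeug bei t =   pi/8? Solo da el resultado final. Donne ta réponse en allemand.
s(pi/8) = 768.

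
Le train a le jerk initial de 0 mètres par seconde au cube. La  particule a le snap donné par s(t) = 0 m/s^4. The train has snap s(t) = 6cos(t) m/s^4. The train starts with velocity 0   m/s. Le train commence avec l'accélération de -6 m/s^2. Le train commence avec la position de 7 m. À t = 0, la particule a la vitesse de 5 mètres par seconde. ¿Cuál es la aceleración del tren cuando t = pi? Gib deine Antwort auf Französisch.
Nous devons intégrer notre équation du snap s(t) = 6·cos(t) 2 fois. La primitive du snap, avec j(0) = 0, donne le jerk: j(t) = 6·sin(t). En prenant ∫j(t)dt et en appliquant a(0) = -6, nous trouvons a(t) = -6·cos(t). Nous avons l'accélération a(t) = -6·cos(t). En substituant t = pi: a(pi) = 6.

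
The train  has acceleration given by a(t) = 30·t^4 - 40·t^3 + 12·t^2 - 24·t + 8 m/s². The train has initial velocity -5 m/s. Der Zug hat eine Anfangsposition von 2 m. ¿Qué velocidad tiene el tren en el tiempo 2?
Debemos encontrar la antiderivada de nuestra ecuación de la aceleración a(t) = 30·t^4 - 40·t^3 + 12·t^2 - 24·t + 8 1 vez. La integral de la aceleración, con v(0) = -5, da la velocidad: v(t) = 6·t^5 - 10·t^4 + 4·t^3 - 12·t^2 + 8·t - 5. Tenemos la velocidad v(t) = 6·t^5 - 10·t^4 + 4·t^3 - 12·t^2 + 8·t - 5. Sustituyendo t = 2: v(2) = 27.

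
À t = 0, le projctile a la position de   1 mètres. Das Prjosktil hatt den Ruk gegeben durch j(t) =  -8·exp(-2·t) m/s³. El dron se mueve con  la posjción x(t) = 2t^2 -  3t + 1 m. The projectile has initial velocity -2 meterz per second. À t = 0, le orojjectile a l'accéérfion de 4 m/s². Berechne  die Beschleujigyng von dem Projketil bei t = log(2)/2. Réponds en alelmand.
Um dies zu lösen, müssen wir 1 Integral unserer Gleichung für den Ruck j(t) = -8·exp(-2·t) finden. Die Stammfunktion von dem Ruck, mit a(0) = 4, ergibt die Beschleunigung: a(t) = 4·exp(-2·t). Mit a(t) = 4·exp(-2·t) und Einsetzen von t = log(2)/2, finden wir a = 2.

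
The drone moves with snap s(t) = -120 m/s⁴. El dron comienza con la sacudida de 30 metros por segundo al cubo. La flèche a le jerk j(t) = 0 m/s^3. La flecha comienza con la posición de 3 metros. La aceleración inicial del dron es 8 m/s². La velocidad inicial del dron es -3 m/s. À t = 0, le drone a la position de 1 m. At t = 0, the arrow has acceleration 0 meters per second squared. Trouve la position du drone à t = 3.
En partant du snap s(t) = -120, nous prenons 4 intégrales. En intégrant le snap et en utilisant la condition initiale j(0) = 30, nous obtenons j(t) = 30 - 120·t. En prenant ∫j(t)dt et en appliquant a(0) = 8, nous trouvons a(t) = -60·t^2 + 30·t + 8. En prenant ∫a(t)dt et en appliquant v(0) = -3, nous trouvons v(t) = -20·t^3 + 15·t^2 + 8·t - 3. En prenant ∫v(t)dt et en appliquant x(0) = 1, nous trouvons x(t) = -5·t^4 + 5·t^3 + 4·t^2 - 3·t + 1. En utilisant x(t) = -5·t^4 + 5·t^3 + 4·t^2 - 3·t + 1 et en substituant t = 3, nous trouvons x = -242.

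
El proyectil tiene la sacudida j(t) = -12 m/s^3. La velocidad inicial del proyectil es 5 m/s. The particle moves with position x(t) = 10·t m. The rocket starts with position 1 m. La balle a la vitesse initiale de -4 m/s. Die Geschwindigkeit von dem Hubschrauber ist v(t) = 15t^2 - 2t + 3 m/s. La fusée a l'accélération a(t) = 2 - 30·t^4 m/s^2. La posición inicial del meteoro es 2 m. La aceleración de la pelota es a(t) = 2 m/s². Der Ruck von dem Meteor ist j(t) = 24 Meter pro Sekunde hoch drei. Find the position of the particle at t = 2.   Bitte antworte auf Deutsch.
Aus der Gleichung für die Position x(t) = 10·t, setzen wir t = 2 ein und erhalten x = 20.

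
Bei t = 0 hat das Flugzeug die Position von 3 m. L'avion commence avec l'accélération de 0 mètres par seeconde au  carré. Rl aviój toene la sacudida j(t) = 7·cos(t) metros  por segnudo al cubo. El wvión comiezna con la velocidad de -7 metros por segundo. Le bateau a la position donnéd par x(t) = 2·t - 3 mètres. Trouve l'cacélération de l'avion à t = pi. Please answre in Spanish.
Debemos encontrar la integral de nuestra ecuación de la sacudida j(t) = 7·cos(t) 1 vez. La antiderivada de la sacudida, con a(0) = 0, da la aceleración: a(t) = 7·sin(t). Tenemos la aceleración a(t) = 7·sin(t). Sustituyendo t = pi: a(pi) = 0.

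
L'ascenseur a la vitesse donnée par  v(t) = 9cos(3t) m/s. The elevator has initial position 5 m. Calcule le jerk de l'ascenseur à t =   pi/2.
Pour résoudre ceci, nous devons prendre 2 dérivées de notre équation de la vitesse v(t) = 9·cos(3·t). En prenant d/dt de v(t), nous trouvons a(t) = -27·sin(3·t). En dérivant l'accélération, nous obtenons le jerk: j(t) = -81·cos(3·t). Nous avons le jerk j(t) = -81·cos(3·t). En substituant t = pi/2: j(pi/2) = 0.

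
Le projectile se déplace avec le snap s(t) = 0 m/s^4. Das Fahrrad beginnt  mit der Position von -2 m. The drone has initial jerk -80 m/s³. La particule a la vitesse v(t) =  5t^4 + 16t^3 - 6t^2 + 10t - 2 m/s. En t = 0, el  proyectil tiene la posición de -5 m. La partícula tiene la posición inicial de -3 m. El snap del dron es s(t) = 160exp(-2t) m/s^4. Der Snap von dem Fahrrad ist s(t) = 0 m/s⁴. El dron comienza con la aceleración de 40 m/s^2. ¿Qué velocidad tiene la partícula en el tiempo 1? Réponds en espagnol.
De la ecuación de la velocidad v(t) = 5·t^4 + 16·t^3 - 6·t^2 + 10·t - 2, sustituimos t = 1 para obtener v = 23.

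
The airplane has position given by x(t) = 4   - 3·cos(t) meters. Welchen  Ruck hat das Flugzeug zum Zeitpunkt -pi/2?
Wir müssen unsere Gleichung für die Position x(t) = 4 - 3·cos(t) 3-mal ableiten. Durch Ableiten von der Position erhalten wir die Geschwindigkeit: v(t) = 3·sin(t). Mit d/dt von v(t) finden wir a(t) = 3·cos(t). Mit d/dt von a(t) finden wir j(t) = -3·sin(t). Mit j(t) = -3·sin(t) und Einsetzen von t = -pi/2, finden wir j = 3.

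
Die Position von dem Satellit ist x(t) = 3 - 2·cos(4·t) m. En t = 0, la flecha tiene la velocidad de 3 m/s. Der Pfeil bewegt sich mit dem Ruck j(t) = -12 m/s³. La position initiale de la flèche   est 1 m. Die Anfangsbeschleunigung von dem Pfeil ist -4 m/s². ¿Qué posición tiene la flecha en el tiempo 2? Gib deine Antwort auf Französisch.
Nous devons trouver l'intégrale de notre équation du jerk j(t) = -12 3 fois. En prenant ∫j(t)dt et en appliquant a(0) = -4, nous trouvons a(t) = -12·t - 4. La primitive de l'accélération, avec v(0) = 3, donne la vitesse: v(t) = -6·t^2 - 4·t + 3. La primitive de la vitesse est la position. En utilisant x(0) = 1, nous obtenons x(t) = -2·t^3 - 2·t^2 + 3·t + 1. De l'équation de la position x(t) = -2·t^3 - 2·t^2 + 3·t + 1, nous substituons t = 2 pour obtenir x = -17.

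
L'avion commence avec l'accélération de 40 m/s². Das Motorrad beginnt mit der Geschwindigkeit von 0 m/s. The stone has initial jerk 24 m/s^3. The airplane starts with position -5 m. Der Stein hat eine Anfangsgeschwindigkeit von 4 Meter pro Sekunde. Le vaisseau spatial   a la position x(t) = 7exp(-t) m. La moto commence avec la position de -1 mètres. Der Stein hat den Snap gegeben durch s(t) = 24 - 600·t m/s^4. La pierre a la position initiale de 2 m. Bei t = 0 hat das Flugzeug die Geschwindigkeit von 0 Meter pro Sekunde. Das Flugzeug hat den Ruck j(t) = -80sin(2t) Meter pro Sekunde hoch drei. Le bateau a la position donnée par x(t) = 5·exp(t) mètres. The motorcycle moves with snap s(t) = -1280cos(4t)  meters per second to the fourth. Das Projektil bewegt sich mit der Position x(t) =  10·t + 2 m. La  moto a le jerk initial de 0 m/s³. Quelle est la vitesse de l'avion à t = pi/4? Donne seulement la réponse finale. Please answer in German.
Die Geschwindigkeit bei t = pi/4 ist v = 20.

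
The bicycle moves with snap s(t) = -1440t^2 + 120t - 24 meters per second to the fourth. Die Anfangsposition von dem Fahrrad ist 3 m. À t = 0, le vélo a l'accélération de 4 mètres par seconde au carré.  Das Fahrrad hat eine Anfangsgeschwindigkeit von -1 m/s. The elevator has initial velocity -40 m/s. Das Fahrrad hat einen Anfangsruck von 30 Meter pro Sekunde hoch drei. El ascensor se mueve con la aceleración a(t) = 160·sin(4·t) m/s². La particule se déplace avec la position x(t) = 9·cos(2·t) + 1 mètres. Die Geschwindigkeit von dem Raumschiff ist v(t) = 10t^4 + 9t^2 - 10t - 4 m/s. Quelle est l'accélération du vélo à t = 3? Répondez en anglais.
We need to integrate our snap equation s(t) = -1440·t^2 + 120·t - 24 2 times. Taking ∫s(t)dt and applying j(0) = 30, we find j(t) = -480·t^3 + 60·t^2 - 24·t + 30. The antiderivative of jerk, with a(0) = 4, gives acceleration: a(t) = -120·t^4 + 20·t^3 - 12·t^2 + 30·t + 4. Using a(t) = -120·t^4 + 20·t^3 - 12·t^2 + 30·t + 4 and substituting t = 3, we find a = -9194.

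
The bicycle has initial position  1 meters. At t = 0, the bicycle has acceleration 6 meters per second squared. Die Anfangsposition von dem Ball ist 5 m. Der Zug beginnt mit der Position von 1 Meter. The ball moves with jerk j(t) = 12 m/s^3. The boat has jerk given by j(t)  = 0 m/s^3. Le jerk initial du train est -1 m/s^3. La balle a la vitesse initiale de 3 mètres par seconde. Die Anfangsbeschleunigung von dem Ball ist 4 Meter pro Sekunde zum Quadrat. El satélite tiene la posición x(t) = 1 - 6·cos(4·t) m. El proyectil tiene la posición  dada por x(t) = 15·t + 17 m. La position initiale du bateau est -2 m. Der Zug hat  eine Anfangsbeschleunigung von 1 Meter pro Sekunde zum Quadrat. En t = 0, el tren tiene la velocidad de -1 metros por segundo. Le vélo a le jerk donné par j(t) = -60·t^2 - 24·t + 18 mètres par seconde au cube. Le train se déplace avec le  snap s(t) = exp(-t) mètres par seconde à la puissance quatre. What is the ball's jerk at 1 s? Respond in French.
De l'équation du jerk j(t) = 12, nous substituons t = 1 pour obtenir j = 12.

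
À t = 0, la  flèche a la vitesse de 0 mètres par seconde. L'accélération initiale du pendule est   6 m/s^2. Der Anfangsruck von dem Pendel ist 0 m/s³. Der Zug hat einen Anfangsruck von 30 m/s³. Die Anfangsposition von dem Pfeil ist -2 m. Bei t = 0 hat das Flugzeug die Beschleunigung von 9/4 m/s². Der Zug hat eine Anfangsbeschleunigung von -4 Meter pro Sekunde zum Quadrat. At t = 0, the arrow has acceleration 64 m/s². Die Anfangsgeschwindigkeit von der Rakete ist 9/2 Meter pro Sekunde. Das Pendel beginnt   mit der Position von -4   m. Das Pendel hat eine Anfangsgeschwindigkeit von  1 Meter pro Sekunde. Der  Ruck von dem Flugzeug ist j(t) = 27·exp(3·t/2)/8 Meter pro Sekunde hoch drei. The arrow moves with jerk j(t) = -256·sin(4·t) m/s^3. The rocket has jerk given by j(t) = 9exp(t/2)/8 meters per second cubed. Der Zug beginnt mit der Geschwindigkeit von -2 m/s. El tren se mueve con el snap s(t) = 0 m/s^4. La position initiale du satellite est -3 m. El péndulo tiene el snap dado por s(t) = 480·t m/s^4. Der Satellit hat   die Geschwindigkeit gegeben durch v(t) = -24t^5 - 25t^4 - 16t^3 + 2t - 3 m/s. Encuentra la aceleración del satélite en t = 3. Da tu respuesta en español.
Para resolver esto, necesitamos tomar 1 derivada de nuestra ecuación de la velocidad v(t) = -24·t^5 - 25·t^4 - 16·t^3 + 2·t - 3. Tomando d/dt de v(t), encontramos a(t) = -120·t^4 - 100·t^3 - 48·t^2 + 2. Tenemos la aceleración a(t) = -120·t^4 - 100·t^3 - 48·t^2 + 2. Sustituyendo t = 3: a(3) = -12850.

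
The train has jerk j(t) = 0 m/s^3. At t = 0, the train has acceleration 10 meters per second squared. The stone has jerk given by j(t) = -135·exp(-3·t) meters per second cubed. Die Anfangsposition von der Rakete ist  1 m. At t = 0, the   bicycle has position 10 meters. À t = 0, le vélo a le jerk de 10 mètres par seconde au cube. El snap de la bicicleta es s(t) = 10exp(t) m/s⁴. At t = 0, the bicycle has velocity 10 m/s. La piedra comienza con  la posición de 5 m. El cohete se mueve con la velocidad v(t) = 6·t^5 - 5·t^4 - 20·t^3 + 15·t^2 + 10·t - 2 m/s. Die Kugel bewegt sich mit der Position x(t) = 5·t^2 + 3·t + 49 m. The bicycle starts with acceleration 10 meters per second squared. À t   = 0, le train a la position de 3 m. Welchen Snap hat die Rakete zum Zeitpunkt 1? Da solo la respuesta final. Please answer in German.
Bei t = 1, s = 120.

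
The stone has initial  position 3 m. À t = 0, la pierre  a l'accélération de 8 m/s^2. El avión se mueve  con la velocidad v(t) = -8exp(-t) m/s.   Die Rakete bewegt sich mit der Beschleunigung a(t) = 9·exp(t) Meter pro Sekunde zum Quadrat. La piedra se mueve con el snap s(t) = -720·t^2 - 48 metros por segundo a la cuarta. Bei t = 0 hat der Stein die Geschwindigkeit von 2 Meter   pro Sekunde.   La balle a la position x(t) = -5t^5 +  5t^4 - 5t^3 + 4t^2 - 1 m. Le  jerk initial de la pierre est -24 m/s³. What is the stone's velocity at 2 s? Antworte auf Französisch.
Pour résoudre ceci, nous devons prendre 3 intégrales de notre équation du snap s(t) = -720·t^2 - 48. La primitive du snap, avec j(0) = -24, donne le jerk: j(t) = -240·t^3 - 48·t - 24. La primitive du jerk est l'accélération. En utilisant a(0) = 8, nous obtenons a(t) = -60·t^4 - 24·t^2 - 24·t + 8. La primitive de l'accélération est la vitesse. En utilisant v(0) = 2, nous obtenons v(t) = -12·t^5 - 8·t^3 - 12·t^2 + 8·t + 2. De l'équation de la vitesse v(t) = -12·t^5 - 8·t^3 - 12·t^2 + 8·t + 2, nous substituons t = 2 pour obtenir v = -478.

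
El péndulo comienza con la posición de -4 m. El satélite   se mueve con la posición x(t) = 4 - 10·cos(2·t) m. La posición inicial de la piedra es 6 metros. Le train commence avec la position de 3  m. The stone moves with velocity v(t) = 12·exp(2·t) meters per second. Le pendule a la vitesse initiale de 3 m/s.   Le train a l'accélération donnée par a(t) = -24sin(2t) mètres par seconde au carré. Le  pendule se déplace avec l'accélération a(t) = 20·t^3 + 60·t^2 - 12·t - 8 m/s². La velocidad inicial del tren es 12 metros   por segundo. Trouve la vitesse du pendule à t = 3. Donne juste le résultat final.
La vitesse à t = 3 est v = 870.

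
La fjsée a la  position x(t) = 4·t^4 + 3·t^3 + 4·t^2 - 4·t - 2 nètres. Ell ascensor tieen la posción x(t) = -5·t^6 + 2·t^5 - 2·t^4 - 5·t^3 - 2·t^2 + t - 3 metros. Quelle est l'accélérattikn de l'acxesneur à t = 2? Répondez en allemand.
Wir müssen unsere Gleichung für die Position x(t) = -5·t^6 + 2·t^5 - 2·t^4 - 5·t^3 - 2·t^2 + t - 3 2-mal ableiten. Durch Ableiten von der Position erhalten wir die Geschwindigkeit: v(t) = -30·t^5 + 10·t^4 - 8·t^3 - 15·t^2 - 4·t + 1. Die Ableitung von der Geschwindigkeit ergibt die Beschleunigung: a(t) = -150·t^4 + 40·t^3 - 24·t^2 - 30·t - 4. Aus der Gleichung für die Beschleunigung a(t) = -150·t^4 + 40·t^3 - 24·t^2 - 30·t - 4, setzen wir t = 2 ein und erhalten a = -2240.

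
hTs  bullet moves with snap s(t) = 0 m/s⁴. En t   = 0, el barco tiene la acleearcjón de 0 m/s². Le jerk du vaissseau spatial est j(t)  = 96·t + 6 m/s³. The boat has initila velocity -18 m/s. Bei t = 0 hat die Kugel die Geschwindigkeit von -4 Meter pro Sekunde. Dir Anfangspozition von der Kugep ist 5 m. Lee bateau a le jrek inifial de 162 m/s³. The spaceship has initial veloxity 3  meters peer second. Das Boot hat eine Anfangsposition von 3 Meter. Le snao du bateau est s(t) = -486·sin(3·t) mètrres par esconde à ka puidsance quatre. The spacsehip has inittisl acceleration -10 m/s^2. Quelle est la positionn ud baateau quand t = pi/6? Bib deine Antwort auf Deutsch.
Um dies zu lösen, müssen wir 4 Integrale unserer Gleichung für den Snap s(t) = -486·sin(3·t) finden. Die Stammfunktion von dem Snap ist der Ruck. Mit j(0) = 162 erhalten wir j(t) = 162·cos(3·t). Die Stammfunktion von dem Ruck, mit a(0) = 0, ergibt die Beschleunigung: a(t) = 54·sin(3·t). Die Stammfunktion von der Beschleunigung, mit v(0) = -18, ergibt die Geschwindigkeit: v(t) = -18·cos(3·t). Die Stammfunktion von der Geschwindigkeit, mit x(0) = 3, ergibt die Position: x(t) = 3 - 6·sin(3·t). Aus der Gleichung für die Position x(t) = 3 - 6·sin(3·t), setzen wir t = pi/6 ein und erhalten x = -3.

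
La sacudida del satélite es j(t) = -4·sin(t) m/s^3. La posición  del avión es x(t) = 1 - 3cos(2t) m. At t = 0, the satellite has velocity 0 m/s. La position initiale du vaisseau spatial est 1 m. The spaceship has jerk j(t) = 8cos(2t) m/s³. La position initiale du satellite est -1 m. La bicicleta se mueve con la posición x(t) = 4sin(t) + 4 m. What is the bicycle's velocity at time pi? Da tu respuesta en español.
Debemos derivar nuestra ecuación de la posición x(t) = 4·sin(t) + 4 1 vez. La derivada de la posición da la velocidad: v(t) = 4·cos(t). De la ecuación de la velocidad v(t) = 4·cos(t), sustituimos t = pi para obtener v = -4.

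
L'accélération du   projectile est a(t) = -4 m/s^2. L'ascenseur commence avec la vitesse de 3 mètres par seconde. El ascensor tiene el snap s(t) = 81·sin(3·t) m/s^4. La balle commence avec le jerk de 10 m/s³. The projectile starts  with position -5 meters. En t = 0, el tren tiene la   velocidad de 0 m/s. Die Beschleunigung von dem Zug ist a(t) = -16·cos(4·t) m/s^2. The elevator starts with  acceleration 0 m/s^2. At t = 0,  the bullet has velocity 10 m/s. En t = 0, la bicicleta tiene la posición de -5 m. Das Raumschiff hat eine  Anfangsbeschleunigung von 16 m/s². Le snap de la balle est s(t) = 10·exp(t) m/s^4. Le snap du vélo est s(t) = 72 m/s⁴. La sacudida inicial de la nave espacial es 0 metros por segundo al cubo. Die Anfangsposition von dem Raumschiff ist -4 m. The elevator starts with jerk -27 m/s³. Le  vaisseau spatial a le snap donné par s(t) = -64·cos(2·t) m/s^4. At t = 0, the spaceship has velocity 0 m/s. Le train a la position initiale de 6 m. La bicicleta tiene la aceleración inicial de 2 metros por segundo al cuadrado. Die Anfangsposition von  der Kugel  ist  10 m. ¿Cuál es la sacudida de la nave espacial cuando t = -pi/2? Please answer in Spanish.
Para resolver esto, necesitamos tomar 1 antiderivada de nuestra ecuación del snap s(t) = -64·cos(2·t). Tomando ∫s(t)dt y aplicando j(0) = 0, encontramos j(t) = -32·sin(2·t). De la ecuación de la sacudida j(t) = -32·sin(2·t), sustituimos t = -pi/2 para obtener j = 0.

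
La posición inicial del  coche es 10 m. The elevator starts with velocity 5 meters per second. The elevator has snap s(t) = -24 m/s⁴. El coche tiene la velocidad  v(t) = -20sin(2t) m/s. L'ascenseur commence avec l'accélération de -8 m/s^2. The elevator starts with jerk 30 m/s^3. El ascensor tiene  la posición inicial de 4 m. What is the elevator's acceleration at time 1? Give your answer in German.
Wir müssen das Integral unserer Gleichung für den Snap s(t) = -24 2-mal finden. Mit ∫s(t)dt und Anwendung von j(0) = 30, finden wir j(t) = 30 - 24·t. Durch Integration von dem Ruck und Verwendung der Anfangsbedingung a(0) = -8, erhalten wir a(t) = -12·t^2 + 30·t - 8. Aus der Gleichung für die Beschleunigung a(t) = -12·t^2 + 30·t - 8, setzen wir t = 1 ein und erhalten a = 10.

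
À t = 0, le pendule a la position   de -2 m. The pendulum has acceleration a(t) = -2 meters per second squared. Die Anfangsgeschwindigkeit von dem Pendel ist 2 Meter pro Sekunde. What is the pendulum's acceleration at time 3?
We have acceleration a(t) = -2. Substituting t = 3: a(3) = -2.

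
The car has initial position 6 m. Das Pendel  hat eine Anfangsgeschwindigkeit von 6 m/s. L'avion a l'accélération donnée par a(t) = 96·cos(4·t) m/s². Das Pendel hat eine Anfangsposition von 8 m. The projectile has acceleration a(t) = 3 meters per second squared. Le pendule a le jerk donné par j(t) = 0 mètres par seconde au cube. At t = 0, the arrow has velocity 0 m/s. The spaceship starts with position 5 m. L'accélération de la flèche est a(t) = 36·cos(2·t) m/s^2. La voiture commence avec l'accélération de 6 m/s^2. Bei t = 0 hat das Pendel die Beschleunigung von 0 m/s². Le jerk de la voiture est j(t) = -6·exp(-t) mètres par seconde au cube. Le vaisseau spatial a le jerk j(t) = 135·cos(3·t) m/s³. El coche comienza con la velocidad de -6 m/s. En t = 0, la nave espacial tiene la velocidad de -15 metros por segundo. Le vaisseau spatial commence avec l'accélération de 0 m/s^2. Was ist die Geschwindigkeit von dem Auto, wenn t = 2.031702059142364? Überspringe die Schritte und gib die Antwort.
v(2.031702059142364) = -0.786673022735819.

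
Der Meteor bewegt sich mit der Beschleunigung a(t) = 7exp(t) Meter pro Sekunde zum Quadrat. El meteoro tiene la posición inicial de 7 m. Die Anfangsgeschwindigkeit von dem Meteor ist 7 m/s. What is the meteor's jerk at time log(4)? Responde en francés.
Pour résoudre ceci, nous devons prendre 1 dérivée de notre équation de l'accélération a(t) = 7·exp(t). En prenant d/dt de a(t), nous trouvons j(t) = 7·exp(t). De l'équation du jerk j(t) = 7·exp(t), nous substituons t = log(4) pour obtenir j = 28.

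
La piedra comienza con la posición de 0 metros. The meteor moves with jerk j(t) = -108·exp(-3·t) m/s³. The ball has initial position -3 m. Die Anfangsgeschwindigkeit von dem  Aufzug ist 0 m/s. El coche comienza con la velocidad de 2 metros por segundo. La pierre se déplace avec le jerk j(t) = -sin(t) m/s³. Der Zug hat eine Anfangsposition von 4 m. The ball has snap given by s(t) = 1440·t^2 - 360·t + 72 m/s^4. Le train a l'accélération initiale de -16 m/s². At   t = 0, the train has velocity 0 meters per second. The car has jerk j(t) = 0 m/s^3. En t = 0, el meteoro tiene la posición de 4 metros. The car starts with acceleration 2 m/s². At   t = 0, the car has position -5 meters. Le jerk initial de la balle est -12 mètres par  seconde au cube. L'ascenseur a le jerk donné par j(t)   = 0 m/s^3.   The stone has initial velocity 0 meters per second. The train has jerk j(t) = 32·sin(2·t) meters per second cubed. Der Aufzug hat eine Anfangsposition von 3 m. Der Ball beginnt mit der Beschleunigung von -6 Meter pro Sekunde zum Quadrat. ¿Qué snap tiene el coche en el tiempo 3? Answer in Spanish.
Debemos derivar nuestra ecuación de la sacudida j(t) = 0 1 vez. Tomando d/dt de j(t), encontramos s(t) = 0. Usando s(t) = 0 y sustituyendo t = 3, encontramos s = 0.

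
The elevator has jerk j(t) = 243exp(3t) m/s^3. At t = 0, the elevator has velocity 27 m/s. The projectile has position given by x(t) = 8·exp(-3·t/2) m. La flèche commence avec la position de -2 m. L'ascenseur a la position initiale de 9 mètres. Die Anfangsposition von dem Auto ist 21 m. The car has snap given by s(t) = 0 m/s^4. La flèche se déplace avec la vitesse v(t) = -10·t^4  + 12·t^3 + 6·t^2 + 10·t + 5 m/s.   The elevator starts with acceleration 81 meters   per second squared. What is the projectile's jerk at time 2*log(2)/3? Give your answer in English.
We must differentiate our position equation x(t) = 8·exp(-3·t/2) 3 times. Taking d/dt of x(t), we find v(t) = -12·exp(-3·t/2). Differentiating velocity, we get acceleration: a(t) = 18·exp(-3·t/2). The derivative of acceleration gives jerk: j(t) = -27·exp(-3·t/2). Using j(t) = -27·exp(-3·t/2) and substituting t = 2*log(2)/3, we find j = -27/2.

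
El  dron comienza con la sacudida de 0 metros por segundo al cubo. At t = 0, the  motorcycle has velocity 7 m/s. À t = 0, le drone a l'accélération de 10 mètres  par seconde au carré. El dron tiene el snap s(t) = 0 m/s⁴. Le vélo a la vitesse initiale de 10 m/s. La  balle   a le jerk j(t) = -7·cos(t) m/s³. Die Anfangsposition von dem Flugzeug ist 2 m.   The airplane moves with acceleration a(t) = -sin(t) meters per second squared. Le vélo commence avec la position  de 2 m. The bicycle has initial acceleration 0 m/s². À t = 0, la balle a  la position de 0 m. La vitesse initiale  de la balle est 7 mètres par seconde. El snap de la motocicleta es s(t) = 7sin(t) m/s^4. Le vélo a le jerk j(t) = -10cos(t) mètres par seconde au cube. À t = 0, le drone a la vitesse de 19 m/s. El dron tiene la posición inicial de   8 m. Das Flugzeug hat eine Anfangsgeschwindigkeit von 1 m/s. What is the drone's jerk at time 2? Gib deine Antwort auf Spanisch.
Para resolver esto, necesitamos tomar 1 integral de nuestra ecuación del snap s(t) = 0. La integral del snap es la sacudida. Usando j(0) = 0, obtenemos j(t) = 0. Tenemos la sacudida j(t) = 0. Sustituyendo t = 2: j(2) = 0.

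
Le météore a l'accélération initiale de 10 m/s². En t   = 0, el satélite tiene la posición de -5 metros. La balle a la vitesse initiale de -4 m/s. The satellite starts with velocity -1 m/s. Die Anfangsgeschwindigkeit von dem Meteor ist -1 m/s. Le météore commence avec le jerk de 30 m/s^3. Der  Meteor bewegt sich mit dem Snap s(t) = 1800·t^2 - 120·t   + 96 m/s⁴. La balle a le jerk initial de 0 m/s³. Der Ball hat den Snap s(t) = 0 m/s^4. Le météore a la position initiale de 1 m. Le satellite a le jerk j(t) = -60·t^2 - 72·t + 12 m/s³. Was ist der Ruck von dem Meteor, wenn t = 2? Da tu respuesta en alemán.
Um dies zu lösen, müssen wir 1 Integral unserer Gleichung für den Snap s(t) = 1800·t^2 - 120·t + 96 finden. Durch Integration von dem Snap und Verwendung der Anfangsbedingung j(0) = 30, erhalten wir j(t) = 600·t^3 - 60·t^2 + 96·t + 30. Wir haben den Ruck j(t) = 600·t^3 - 60·t^2 + 96·t + 30. Durch Einsetzen von t = 2: j(2) = 4782.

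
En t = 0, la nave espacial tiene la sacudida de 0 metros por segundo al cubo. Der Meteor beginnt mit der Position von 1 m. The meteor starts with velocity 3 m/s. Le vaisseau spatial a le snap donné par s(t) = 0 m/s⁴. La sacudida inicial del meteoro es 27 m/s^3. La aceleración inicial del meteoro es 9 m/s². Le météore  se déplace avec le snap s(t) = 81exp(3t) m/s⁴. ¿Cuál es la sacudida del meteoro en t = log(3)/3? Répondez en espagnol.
Partiendo del snap s(t) = 81·exp(3·t), tomamos 1 integral. Tomando ∫s(t)dt y aplicando j(0) = 27, encontramos j(t) = 27·exp(3·t). Usando j(t) = 27·exp(3·t) y sustituyendo t = log(3)/3, encontramos j = 81.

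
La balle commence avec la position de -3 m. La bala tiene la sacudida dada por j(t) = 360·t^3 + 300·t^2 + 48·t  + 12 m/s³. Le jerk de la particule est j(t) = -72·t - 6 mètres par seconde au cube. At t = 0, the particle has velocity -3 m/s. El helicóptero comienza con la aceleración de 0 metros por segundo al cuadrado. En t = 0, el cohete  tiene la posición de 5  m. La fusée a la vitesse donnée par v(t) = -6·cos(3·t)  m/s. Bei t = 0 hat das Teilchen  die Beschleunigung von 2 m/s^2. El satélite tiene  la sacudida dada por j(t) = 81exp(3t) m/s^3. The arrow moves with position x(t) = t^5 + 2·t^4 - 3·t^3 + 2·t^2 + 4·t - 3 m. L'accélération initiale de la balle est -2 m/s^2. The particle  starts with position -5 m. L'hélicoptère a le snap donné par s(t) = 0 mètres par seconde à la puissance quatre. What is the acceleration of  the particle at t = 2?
We need to integrate our jerk equation j(t) = -72·t - 6 1 time. The antiderivative of jerk is acceleration. Using a(0) = 2, we get a(t) = -36·t^2 - 6·t + 2. We have acceleration a(t) = -36·t^2 - 6·t + 2. Substituting t = 2: a(2) = -154.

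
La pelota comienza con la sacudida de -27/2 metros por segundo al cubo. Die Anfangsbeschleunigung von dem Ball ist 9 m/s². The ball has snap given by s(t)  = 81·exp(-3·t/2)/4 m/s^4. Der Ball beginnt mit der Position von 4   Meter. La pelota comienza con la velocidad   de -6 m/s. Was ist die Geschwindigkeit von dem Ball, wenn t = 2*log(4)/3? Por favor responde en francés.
Nous devons trouver la primitive de notre équation du snap s(t) = 81·exp(-3·t/2)/4 3 fois. En intégrant le snap et en utilisant la condition initiale j(0) = -27/2, nous obtenons j(t) = -27·exp(-3·t/2)/2. En prenant ∫j(t)dt et en appliquant a(0) = 9, nous trouvons a(t) = 9·exp(-3·t/2). L'intégrale de l'accélération est la vitesse. En utilisant v(0) = -6, nous obtenons v(t) = -6·exp(-3·t/2). Nous avons la vitesse v(t) = -6·exp(-3·t/2). En substituant t = 2*log(4)/3: v(2*log(4)/3) = -3/2.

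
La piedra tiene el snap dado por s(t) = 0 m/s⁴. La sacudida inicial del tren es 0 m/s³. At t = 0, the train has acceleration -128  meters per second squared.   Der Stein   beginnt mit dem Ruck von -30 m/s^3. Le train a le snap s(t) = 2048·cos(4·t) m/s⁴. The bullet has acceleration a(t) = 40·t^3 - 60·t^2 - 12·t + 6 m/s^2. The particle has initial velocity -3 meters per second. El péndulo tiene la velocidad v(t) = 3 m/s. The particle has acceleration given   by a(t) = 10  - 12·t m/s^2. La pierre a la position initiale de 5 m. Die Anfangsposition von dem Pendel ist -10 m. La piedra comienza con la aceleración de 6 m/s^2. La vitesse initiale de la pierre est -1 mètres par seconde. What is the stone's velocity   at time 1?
To solve this, we need to take 3 integrals of our snap equation s(t) = 0. The integral of snap, with j(0) = -30, gives jerk: j(t) = -30. The integral of jerk, with a(0) = 6, gives acceleration: a(t) = 6 - 30·t. The antiderivative of acceleration is velocity. Using v(0) = -1, we get v(t) = -15·t^2 + 6·t - 1. We have velocity v(t) = -15·t^2 + 6·t - 1. Substituting t = 1: v(1) = -10.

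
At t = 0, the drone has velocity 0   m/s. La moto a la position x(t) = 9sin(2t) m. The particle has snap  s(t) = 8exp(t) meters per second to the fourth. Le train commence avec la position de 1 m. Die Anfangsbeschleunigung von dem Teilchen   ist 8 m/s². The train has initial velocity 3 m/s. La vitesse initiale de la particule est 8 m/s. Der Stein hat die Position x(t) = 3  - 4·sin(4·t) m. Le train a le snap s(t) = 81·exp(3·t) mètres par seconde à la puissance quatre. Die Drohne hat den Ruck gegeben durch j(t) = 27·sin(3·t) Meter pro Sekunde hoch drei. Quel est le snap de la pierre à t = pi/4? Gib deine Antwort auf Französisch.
Pour résoudre ceci, nous devons prendre 4 dérivées de notre équation de la position x(t) = 3 - 4·sin(4·t). En prenant d/dt de x(t), nous trouvons v(t) = -16·cos(4·t). La dérivée de la vitesse donne l'accélération: a(t) = 64·sin(4·t). La dérivée de l'accélération donne le jerk: j(t) = 256·cos(4·t). La dérivée du jerk donne le snap: s(t) = -1024·sin(4·t). De l'équation du snap s(t) = -1024·sin(4·t), nous substituons t = pi/4 pour obtenir s = 0.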